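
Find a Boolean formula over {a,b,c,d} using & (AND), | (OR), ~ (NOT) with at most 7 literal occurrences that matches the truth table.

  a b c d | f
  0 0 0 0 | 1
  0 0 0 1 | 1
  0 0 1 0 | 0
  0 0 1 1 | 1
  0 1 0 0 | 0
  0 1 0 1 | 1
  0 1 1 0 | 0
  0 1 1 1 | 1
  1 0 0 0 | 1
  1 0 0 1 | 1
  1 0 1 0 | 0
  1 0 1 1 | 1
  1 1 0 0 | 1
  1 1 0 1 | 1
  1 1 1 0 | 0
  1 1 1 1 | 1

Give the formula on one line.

(((~d & ~c) & (~b | a)) | d)

  ~d = 1010101010101010
  ~c = 1100110011001100
  (~d & ~c) = 1000100010001000
  ~b = 1111000011110000
  (~b | a) = 1111000011111111
  ((~d & ~c) & (~b | a)) = 1000000010001000
  (((~d & ~c) & (~b | a)) | d) = 1101010111011101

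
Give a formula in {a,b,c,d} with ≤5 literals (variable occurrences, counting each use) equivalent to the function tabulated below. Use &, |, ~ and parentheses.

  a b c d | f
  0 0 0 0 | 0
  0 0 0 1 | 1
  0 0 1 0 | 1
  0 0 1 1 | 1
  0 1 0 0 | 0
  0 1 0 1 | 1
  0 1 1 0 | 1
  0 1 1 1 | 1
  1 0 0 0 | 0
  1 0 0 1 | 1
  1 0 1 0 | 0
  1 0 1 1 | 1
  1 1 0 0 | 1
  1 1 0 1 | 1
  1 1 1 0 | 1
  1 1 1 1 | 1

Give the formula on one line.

(d | ((a & b) | (c & ~a)))

  (a & b) = 0000000000001111
  ~a = 1111111100000000
  (c & ~a) = 0011001100000000
  ((a & b) | (c & ~a)) = 0011001100001111
  (d | ((a & b) | (c & ~a))) = 0111011101011111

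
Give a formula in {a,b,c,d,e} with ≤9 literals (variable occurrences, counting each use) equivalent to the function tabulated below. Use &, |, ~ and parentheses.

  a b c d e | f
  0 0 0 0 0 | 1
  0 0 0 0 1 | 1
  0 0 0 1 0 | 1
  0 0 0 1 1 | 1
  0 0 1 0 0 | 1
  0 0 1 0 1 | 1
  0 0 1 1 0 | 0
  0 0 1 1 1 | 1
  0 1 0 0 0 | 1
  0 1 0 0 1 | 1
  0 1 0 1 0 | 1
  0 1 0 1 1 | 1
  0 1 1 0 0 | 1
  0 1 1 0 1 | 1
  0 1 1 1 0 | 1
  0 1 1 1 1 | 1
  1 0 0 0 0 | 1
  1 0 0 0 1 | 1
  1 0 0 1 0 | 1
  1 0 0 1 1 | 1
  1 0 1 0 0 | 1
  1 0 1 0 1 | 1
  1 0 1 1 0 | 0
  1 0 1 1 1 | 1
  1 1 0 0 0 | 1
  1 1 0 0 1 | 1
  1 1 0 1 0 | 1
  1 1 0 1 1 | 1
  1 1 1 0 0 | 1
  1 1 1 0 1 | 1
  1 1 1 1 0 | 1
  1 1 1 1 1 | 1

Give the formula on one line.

(((e & ((~c & e) | (d & c))) | (b | ~d)) | ~c)

  ~c = 11110000111100001111000011110000
  (~c & e) = 01010000010100000101000001010000
  (d & c) = 00000011000000110000001100000011
  ((~c & e) | (d & c)) = 01010011010100110101001101010011
  (e & ((~c & e) | (d & c))) = 01010001010100010101000101010001
  ~d = 11001100110011001100110011001100
  (b | ~d) = 11001100111111111100110011111111
  ((e & ((~c & e) | (d & c))) | (b | ~d)) = 11011101111111111101110111111111
  (((e & ((~c & e) | (d & c))) | (b | ~d)) | ~c) = 11111101111111111111110111111111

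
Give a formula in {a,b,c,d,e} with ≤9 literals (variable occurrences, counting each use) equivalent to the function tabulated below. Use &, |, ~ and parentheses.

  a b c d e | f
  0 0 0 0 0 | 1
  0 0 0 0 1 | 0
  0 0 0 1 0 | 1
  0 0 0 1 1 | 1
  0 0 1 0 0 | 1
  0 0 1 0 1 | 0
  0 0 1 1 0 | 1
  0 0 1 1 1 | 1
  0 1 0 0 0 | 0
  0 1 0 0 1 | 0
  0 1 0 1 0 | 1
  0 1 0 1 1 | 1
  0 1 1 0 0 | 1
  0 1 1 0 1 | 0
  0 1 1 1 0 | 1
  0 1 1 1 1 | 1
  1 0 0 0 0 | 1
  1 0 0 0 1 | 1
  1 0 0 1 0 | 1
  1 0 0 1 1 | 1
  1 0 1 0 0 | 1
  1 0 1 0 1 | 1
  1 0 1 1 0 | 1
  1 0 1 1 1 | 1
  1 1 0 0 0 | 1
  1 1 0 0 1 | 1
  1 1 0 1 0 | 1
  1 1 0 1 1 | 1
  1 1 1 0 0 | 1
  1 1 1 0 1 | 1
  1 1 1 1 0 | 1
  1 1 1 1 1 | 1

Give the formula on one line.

((d | a) | ((~b | ((~b & e) | c)) & (~e & ~d)))

  (d | a) = 00110011001100111111111111111111
  ~b = 11111111000000001111111100000000
  (~b & e) = 01010101000000000101010100000000
  ((~b & e) | c) = 01011111000011110101111100001111
  (~b | ((~b & e) | c)) = 11111111000011111111111100001111
  ~e = 10101010101010101010101010101010
  ~d = 11001100110011001100110011001100
  (~e & ~d) = 10001000100010001000100010001000
  ((~b | ((~b & e) | c)) & (~e & ~d)) = 10001000000010001000100000001000
  ((d | a) | ((~b | ((~b & e) | c)) & (~e & ~d))) = 10111011001110111111111111111111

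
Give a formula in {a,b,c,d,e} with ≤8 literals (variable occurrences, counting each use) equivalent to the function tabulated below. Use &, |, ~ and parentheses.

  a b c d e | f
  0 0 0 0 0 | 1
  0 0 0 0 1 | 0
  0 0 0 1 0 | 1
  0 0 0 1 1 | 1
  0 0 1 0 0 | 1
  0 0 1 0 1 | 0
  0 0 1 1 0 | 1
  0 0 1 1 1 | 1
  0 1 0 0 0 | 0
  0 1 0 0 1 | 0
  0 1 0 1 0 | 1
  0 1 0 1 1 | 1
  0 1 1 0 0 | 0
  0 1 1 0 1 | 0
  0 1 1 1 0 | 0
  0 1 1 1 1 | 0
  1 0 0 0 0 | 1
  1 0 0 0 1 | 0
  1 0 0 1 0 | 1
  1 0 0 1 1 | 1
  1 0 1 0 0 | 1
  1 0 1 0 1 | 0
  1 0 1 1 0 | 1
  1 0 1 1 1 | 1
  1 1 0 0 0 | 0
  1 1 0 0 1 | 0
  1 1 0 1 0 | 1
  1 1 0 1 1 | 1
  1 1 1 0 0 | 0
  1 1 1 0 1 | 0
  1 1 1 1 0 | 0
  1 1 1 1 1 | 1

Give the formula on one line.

  (e & c) = 00000101000001010000010100000101
  ((e & c) & a) = 00000000000000000000010100000101
  ~b = 11111111000000001111111100000000
  ~c = 11110000111100001111000011110000
  (~c & d) = 00110000001100000011000000110000
  (~b | (~c & d)) = 11111111001100001111111100110000
  (((e & c) & a) | (~b | (~c & d))) = 11111111001100001111111100110101
  ~e = 10101010101010101010101010101010
  (d | ~e) = 10111011101110111011101110111011
  ((((e & c) & a) | (~b | (~c & d))) & (d | ~e)) = 10111011001100001011101100110001

((((e & c) & a) | (~b | (~c & d))) & (d | ~e))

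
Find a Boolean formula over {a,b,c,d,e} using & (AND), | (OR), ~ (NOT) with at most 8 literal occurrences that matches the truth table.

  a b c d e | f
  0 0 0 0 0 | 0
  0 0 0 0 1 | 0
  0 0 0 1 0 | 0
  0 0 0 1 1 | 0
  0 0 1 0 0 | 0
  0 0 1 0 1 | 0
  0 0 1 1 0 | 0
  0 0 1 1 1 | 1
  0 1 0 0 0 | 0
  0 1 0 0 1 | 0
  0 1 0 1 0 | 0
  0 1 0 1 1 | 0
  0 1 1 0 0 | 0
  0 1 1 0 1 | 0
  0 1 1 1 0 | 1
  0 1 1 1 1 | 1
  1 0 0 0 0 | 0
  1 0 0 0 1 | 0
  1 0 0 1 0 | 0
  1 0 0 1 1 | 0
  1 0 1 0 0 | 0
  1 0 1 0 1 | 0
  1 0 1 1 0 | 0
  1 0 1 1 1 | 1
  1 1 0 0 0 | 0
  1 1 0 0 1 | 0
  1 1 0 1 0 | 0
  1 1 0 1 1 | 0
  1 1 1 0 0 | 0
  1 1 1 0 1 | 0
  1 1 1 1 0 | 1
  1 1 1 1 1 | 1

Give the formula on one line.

(c & ((d & (e & c)) | (d & b)))

  (e & c) = 00000101000001010000010100000101
  (d & (e & c)) = 00000001000000010000000100000001
  (d & b) = 00000000001100110000000000110011
  ((d & (e & c)) | (d & b)) = 00000001001100110000000100110011
  (c & ((d & (e & c)) | (d & b))) = 00000001000000110000000100000011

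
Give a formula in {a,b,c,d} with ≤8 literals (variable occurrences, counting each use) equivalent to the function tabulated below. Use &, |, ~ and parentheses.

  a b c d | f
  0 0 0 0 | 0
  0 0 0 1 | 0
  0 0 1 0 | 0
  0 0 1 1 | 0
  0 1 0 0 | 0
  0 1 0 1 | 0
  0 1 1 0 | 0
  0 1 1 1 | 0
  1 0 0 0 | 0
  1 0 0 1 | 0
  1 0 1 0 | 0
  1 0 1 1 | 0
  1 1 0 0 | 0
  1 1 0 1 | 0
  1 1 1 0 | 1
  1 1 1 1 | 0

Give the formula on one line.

  ~d = 1010101010101010
  (b | d) = 0101111101011111
  (~d & (b | d)) = 0000101000001010
  (c & a) = 0000000000110011
  ((~d & (b | d)) & (c & a)) = 0000000000000010

((~d & (b | d)) & (c & a))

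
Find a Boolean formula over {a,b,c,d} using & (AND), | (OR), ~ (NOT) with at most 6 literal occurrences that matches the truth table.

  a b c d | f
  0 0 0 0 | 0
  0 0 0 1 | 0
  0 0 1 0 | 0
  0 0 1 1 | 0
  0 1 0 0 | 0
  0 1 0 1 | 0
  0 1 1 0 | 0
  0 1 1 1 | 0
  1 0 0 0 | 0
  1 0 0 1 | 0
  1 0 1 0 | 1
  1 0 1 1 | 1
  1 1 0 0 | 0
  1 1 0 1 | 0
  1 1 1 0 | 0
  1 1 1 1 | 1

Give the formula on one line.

  ~b = 1111000011110000
  (~b | d) = 1111010111110101
  ((~b | d) & c) = 0011000100110001
  (a & ((~b | d) & c)) = 0000000000110001

(a & ((~b | d) & c))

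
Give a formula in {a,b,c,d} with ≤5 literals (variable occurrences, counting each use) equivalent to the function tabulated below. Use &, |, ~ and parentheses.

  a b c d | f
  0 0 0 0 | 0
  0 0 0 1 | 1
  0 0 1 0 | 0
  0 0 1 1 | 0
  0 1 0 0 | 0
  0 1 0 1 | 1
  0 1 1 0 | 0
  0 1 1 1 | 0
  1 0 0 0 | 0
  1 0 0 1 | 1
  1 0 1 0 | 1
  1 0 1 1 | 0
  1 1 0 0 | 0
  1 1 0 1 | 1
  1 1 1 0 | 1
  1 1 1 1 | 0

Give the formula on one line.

  (c & a) = 0000000000110011
  ((c & a) | d) = 0101010101110111
  ~d = 1010101010101010
  ~c = 1100110011001100
  (~d | ~c) = 1110111011101110
  (((c & a) | d) & (~d | ~c)) = 0100010001100110

(((c & a) | d) & (~d | ~c))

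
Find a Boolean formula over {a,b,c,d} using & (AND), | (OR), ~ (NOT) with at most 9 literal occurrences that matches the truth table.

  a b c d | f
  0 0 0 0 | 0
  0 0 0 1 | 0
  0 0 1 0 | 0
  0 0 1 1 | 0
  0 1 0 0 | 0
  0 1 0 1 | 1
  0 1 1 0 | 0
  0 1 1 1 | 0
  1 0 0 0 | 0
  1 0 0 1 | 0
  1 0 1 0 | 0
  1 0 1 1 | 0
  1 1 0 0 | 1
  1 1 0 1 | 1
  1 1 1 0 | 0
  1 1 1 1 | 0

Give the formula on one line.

((b & ((a | b) & (d | (c | a)))) & ~c)

  (a | b) = 0000111111111111
  (c | a) = 0011001111111111
  (d | (c | a)) = 0111011111111111
  ((a | b) & (d | (c | a))) = 0000011111111111
  (b & ((a | b) & (d | (c | a)))) = 0000011100001111
  ~c = 1100110011001100
  ((b & ((a | b) & (d | (c | a)))) & ~c) = 0000010000001100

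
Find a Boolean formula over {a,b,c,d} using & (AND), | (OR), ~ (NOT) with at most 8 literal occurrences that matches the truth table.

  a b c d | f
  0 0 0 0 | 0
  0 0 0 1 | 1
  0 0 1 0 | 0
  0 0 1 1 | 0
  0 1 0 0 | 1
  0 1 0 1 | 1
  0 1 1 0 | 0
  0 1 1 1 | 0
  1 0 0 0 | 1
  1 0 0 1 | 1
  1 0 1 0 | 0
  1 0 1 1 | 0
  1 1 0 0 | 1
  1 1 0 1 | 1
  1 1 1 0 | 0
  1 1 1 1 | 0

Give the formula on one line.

((((b & ~a) | (d | a)) & (~d & ~c)) | (d & ~c))

  ~a = 1111111100000000
  (b & ~a) = 0000111100000000
  (d | a) = 0101010111111111
  ((b & ~a) | (d | a)) = 0101111111111111
  ~d = 1010101010101010
  ~c = 1100110011001100
  (~d & ~c) = 1000100010001000
  (((b & ~a) | (d | a)) & (~d & ~c)) = 0000100010001000
  (d & ~c) = 0100010001000100
  ((((b & ~a) | (d | a)) & (~d & ~c)) | (d & ~c)) = 0100110011001100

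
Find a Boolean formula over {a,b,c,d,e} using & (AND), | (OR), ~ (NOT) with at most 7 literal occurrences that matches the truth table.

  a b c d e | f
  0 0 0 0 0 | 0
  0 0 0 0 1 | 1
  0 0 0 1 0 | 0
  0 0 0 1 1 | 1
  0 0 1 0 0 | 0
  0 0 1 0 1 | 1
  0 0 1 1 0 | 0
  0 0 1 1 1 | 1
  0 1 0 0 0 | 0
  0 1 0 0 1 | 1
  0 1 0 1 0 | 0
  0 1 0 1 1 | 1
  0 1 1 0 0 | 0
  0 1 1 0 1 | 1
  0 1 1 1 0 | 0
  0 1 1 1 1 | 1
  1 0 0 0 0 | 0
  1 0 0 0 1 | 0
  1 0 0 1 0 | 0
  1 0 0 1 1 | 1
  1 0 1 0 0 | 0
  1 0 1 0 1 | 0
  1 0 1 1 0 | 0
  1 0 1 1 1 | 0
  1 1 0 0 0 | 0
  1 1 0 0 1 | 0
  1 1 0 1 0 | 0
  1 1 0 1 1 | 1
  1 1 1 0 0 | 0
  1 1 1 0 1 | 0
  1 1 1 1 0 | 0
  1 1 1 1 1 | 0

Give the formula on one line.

((~a | (e & ~c)) & ((~a & e) | (d & e)))

  ~a = 11111111111111110000000000000000
  ~c = 11110000111100001111000011110000
  (e & ~c) = 01010000010100000101000001010000
  (~a | (e & ~c)) = 11111111111111110101000001010000
  (~a & e) = 01010101010101010000000000000000
  (d & e) = 00010001000100010001000100010001
  ((~a & e) | (d & e)) = 01010101010101010001000100010001
  ((~a | (e & ~c)) & ((~a & e) | (d & e))) = 01010101010101010001000000010000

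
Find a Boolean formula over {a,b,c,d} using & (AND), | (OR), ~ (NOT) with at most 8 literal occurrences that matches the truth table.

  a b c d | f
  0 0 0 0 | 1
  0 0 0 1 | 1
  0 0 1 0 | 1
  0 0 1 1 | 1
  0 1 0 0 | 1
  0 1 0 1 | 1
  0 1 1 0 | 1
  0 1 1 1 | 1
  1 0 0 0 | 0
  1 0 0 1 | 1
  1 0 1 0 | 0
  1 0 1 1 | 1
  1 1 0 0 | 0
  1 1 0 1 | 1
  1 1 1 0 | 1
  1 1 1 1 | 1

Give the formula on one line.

((~a | d) | ((d | c) & (~d & b)))

  ~a = 1111111100000000
  (~a | d) = 1111111101010101
  (d | c) = 0111011101110111
  ~d = 1010101010101010
  (~d & b) = 0000101000001010
  ((d | c) & (~d & b)) = 0000001000000010
  ((~a | d) | ((d | c) & (~d & b))) = 1111111101010111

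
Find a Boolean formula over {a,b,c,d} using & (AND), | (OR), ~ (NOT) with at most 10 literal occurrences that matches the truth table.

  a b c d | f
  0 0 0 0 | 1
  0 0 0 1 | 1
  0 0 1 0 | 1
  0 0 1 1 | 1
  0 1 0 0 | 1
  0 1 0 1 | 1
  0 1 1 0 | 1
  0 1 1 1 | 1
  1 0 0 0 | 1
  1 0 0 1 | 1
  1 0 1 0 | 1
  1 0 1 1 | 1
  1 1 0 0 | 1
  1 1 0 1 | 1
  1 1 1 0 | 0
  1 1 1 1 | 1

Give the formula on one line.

(((~a & (c | a)) | (~b | ~c)) | (d & b))

  ~a = 1111111100000000
  (c | a) = 0011001111111111
  (~a & (c | a)) = 0011001100000000
  ~b = 1111000011110000
  ~c = 1100110011001100
  (~b | ~c) = 1111110011111100
  ((~a & (c | a)) | (~b | ~c)) = 1111111111111100
  (d & b) = 0000010100000101
  (((~a & (c | a)) | (~b | ~c)) | (d & b)) = 1111111111111101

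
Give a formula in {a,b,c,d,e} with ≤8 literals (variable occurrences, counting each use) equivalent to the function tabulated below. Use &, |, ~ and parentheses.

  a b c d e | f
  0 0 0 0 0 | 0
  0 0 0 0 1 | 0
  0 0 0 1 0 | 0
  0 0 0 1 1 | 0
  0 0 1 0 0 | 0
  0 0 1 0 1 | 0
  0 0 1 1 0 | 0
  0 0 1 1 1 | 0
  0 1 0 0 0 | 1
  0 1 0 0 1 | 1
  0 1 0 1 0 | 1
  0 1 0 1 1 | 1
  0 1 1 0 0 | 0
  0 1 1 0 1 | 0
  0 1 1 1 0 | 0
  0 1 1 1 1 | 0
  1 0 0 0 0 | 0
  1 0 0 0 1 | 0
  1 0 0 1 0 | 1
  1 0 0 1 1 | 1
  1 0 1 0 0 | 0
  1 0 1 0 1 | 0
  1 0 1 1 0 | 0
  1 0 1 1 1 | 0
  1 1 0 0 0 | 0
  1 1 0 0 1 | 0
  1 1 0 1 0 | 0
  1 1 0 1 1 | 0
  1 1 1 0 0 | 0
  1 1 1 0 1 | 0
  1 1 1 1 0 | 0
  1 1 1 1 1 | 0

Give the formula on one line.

  ~c = 11110000111100001111000011110000
  ~a = 11111111111111110000000000000000
  (~a & b) = 00000000111111110000000000000000
  (~c & (~a & b)) = 00000000111100000000000000000000
  ~b = 11111111000000001111111100000000
  (~b & ~c) = 11110000000000001111000000000000
  ((~b & ~c) & d) = 00110000000000000011000000000000
  (a & ((~b & ~c) & d)) = 00000000000000000011000000000000
  ((~c & (~a & b)) | (a & ((~b & ~c) & d))) = 00000000111100000011000000000000

((~c & (~a & b)) | (a & ((~b & ~c) & d)))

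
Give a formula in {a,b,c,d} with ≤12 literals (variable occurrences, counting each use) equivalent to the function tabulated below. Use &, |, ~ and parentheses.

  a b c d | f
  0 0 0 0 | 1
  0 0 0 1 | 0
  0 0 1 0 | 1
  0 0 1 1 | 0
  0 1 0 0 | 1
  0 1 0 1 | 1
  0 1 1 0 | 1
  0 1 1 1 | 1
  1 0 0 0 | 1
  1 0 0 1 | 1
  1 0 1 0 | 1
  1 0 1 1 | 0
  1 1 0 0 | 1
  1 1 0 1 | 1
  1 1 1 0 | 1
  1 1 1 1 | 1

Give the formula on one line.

  ~c = 1100110011001100
  (~c | a) = 1100110011111111
  (b & (~c | a)) = 0000110000001111
  (c | a) = 0011001111111111
  (~c | b) = 1100111111001111
  ((~c | b) & d) = 0100010101000101
  ((c | a) & ((~c | b) & d)) = 0000000101000101
  ((b & (~c | a)) | ((c | a) & ((~c | b) & d))) = 0000110101001111
  ~d = 1010101010101010
  (((b & (~c | a)) | ((c | a) & ((~c | b) & d))) | ~d) = 1010111111101111

(((b & (~c | a)) | ((c | a) & ((~c | b) & d))) | ~d)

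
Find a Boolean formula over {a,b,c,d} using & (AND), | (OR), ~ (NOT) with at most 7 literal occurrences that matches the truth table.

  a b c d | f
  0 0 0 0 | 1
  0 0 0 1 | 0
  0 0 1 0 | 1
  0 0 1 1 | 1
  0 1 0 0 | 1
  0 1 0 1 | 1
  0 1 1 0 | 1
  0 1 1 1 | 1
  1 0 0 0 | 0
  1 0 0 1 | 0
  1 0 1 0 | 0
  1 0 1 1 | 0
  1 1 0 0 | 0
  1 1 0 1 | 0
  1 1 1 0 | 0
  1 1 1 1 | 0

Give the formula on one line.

(~a & ((~d | (d & b)) | (b | c)))

  ~a = 1111111100000000
  ~d = 1010101010101010
  (d & b) = 0000010100000101
  (~d | (d & b)) = 1010111110101111
  (b | c) = 0011111100111111
  ((~d | (d & b)) | (b | c)) = 1011111110111111
  (~a & ((~d | (d & b)) | (b | c))) = 1011111100000000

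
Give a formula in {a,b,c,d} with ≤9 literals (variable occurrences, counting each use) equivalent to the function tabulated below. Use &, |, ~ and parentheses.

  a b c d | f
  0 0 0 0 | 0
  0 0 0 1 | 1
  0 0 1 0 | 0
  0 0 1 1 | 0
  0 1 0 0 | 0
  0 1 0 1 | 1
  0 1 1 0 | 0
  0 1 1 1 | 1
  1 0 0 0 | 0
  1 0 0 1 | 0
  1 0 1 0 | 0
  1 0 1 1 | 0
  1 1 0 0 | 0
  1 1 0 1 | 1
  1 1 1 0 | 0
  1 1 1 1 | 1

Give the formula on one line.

  (a | d) = 0101010111111111
  (c | (a | d)) = 0111011111111111
  ~a = 1111111100000000
  ~c = 1100110011001100
  (~a & ~c) = 1100110000000000
  ((c | (a | d)) & (~a & ~c)) = 0100010000000000
  (d & b) = 0000010100000101
  (((c | (a | d)) & (~a & ~c)) | (d & b)) = 0100010100000101

(((c | (a | d)) & (~a & ~c)) | (d & b))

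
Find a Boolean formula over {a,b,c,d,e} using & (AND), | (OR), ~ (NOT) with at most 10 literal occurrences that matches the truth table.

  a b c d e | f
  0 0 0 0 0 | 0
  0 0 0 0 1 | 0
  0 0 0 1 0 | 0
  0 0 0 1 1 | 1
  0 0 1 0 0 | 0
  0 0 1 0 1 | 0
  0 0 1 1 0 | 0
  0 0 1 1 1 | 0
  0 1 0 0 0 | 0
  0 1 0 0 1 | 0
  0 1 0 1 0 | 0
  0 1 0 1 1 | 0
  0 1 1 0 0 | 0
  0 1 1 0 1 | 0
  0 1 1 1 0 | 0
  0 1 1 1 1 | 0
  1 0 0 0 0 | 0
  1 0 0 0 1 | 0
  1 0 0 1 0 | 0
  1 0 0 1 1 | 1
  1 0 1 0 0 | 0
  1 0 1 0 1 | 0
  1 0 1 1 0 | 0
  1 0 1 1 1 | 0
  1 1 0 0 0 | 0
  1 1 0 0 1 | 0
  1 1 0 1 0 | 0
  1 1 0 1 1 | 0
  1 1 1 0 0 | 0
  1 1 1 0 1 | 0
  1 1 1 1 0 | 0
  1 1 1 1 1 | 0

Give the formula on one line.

  ~c = 11110000111100001111000011110000
  ~b = 11111111000000001111111100000000
  ~e = 10101010101010101010101010101010
  (~b | ~e) = 11111111101010101111111110101010
  (d & c) = 00000011000000110000001100000011
  (~c & d) = 00110000001100000011000000110000
  ((d & c) | (~c & d)) = 00110011001100110011001100110011
  ((~b | ~e) & ((d & c) | (~c & d))) = 00110011001000100011001100100010
  (e & ((~b | ~e) & ((d & c) | (~c & d)))) = 00010001000000000001000100000000
  (~c & (e & ((~b | ~e) & ((d & c) | (~c & d))))) = 00010000000000000001000000000000

(~c & (e & ((~b | ~e) & ((d & c) | (~c & d)))))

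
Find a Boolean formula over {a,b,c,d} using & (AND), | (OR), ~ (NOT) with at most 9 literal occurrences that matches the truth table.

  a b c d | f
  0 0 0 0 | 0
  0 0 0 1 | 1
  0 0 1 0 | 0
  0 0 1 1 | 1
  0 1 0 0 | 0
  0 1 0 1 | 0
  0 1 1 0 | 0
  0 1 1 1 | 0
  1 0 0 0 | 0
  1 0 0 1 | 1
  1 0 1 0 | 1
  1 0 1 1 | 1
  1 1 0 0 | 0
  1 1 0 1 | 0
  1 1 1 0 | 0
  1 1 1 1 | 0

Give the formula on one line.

(((~c | (~b & a)) & c) | (d & ~b))

  ~c = 1100110011001100
  ~b = 1111000011110000
  (~b & a) = 0000000011110000
  (~c | (~b & a)) = 1100110011111100
  ((~c | (~b & a)) & c) = 0000000000110000
  (d & ~b) = 0101000001010000
  (((~c | (~b & a)) & c) | (d & ~b)) = 0101000001110000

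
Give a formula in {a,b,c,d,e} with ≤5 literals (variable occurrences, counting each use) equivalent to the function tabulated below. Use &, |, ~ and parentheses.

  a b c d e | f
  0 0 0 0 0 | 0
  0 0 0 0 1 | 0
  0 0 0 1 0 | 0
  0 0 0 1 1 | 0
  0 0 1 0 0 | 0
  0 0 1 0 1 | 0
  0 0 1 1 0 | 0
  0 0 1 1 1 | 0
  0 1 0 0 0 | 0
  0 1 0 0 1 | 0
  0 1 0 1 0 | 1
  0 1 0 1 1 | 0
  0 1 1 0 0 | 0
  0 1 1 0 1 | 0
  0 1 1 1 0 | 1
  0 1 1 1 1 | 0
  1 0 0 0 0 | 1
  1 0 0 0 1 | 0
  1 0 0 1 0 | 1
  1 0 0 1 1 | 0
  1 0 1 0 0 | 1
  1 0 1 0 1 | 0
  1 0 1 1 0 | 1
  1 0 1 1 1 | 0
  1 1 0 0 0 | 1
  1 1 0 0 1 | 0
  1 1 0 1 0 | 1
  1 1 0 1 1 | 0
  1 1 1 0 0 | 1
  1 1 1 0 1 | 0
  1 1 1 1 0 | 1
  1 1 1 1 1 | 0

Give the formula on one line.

  ~e = 10101010101010101010101010101010
  (~e & b) = 00000000101010100000000010101010
  ((~e & b) & d) = 00000000001000100000000000100010
  (~e & a) = 00000000000000001010101010101010
  (((~e & b) & d) | (~e & a)) = 00000000001000101010101010101010

(((~e & b) & d) | (~e & a))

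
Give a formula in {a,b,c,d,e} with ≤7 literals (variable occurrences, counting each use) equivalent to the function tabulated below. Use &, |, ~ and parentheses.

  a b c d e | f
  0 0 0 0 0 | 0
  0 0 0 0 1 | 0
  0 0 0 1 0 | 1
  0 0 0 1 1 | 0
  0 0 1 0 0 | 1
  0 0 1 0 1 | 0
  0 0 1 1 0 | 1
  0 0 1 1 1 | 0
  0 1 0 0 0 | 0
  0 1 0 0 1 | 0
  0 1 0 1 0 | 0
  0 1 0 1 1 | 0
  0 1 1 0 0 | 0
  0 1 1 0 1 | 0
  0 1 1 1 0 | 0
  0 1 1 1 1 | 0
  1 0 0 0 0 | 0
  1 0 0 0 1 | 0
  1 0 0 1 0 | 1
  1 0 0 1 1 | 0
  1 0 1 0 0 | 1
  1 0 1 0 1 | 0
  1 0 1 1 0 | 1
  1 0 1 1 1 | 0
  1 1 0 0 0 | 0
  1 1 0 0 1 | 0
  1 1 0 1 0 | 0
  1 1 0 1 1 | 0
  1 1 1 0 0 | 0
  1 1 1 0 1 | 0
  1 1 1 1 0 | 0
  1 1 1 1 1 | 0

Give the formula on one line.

  ~b = 11111111000000001111111100000000
  (c | d) = 00111111001111110011111100111111
  (~b & (c | d)) = 00111111000000000011111100000000
  ~e = 10101010101010101010101010101010
  (b | ~e) = 10101010111111111010101011111111
  ((~b & (c | d)) & (b | ~e)) = 00101010000000000010101000000000

((~b & (c | d)) & (b | ~e))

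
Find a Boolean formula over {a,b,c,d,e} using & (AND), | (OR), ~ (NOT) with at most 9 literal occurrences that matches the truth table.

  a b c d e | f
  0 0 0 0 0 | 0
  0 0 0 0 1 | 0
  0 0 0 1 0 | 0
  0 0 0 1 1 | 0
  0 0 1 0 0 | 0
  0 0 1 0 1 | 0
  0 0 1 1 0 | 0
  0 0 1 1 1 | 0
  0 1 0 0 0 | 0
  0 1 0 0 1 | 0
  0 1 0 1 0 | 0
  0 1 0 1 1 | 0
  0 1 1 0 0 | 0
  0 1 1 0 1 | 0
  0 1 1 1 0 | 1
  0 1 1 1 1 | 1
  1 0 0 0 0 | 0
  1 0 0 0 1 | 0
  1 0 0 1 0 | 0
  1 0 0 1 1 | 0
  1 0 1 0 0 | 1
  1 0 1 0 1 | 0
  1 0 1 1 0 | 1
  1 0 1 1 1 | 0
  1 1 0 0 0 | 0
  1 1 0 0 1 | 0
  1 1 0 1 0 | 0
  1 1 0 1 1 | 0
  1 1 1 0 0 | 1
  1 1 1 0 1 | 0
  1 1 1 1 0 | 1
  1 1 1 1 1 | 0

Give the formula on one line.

  (b & d) = 00000000001100110000000000110011
  ((b & d) | a) = 00000000001100111111111111111111
  ~a = 11111111111111110000000000000000
  ~e = 10101010101010101010101010101010
  (~a | ~e) = 11111111111111111010101010101010
  (((b & d) | a) & (~a | ~e)) = 00000000001100111010101010101010
  (c & (((b & d) | a) & (~a | ~e))) = 00000000000000110000101000001010

(c & (((b & d) | a) & (~a | ~e)))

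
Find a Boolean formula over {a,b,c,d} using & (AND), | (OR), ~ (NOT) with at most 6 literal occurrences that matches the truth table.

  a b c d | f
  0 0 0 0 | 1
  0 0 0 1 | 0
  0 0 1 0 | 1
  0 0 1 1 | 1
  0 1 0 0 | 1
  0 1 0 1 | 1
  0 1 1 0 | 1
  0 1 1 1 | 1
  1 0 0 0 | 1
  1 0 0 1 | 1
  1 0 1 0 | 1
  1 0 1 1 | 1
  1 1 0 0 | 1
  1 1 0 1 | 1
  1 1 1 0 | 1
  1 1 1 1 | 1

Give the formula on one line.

  ~b = 1111000011110000
  ~d = 1010101010101010
  (b | ~d) = 1010111110101111
  (~b & (b | ~d)) = 1010000010100000
  (c | b) = 0011111100111111
  ((~b & (b | ~d)) | (c | b)) = 1011111110111111
  (a | ((~b & (b | ~d)) | (c | b))) = 1011111111111111

(a | ((~b & (b | ~d)) | (c | b)))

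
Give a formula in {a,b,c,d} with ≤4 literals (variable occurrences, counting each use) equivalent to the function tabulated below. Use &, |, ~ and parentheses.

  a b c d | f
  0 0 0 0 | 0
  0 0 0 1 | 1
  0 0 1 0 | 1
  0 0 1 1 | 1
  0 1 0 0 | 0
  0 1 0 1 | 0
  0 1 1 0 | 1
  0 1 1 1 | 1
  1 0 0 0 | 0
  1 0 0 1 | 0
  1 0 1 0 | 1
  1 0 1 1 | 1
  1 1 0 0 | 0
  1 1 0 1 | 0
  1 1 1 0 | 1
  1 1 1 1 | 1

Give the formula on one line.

((d & (~b & ~a)) | c)

  ~b = 1111000011110000
  ~a = 1111111100000000
  (~b & ~a) = 1111000000000000
  (d & (~b & ~a)) = 0101000000000000
  ((d & (~b & ~a)) | c) = 0111001100110011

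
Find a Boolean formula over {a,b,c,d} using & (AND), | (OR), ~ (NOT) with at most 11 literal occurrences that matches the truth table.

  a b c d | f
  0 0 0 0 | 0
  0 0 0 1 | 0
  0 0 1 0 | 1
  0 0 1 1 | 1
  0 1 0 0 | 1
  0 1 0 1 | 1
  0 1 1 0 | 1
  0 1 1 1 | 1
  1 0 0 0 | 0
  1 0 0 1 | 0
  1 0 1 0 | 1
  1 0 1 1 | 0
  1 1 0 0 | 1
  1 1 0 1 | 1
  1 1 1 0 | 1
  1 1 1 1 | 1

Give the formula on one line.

((((~a | ~d) | (((~c & d) & b) & a)) & (~b & c)) | b)

  ~a = 1111111100000000
  ~d = 1010101010101010
  (~a | ~d) = 1111111110101010
  ~c = 1100110011001100
  (~c & d) = 0100010001000100
  ((~c & d) & b) = 0000010000000100
  (((~c & d) & b) & a) = 0000000000000100
  ((~a | ~d) | (((~c & d) & b) & a)) = 1111111110101110
  ~b = 1111000011110000
  (~b & c) = 0011000000110000
  (((~a | ~d) | (((~c & d) & b) & a)) & (~b & c)) = 0011000000100000
  ((((~a | ~d) | (((~c & d) & b) & a)) & (~b & c)) | b) = 0011111100101111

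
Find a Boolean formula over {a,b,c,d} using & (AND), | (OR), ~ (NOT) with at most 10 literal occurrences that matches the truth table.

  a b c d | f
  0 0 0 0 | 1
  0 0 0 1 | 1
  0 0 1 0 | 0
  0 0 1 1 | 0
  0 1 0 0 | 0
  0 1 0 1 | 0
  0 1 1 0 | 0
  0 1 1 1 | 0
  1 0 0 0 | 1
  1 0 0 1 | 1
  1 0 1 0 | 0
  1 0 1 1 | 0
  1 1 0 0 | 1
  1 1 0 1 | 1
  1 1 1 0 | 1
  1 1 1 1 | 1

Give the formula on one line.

  ~c = 1100110011001100
  (b & c) = 0000001100000011
  ~a = 1111111100000000
  ((b & c) | ~a) = 1111111100000011
  (b & ((b & c) | ~a)) = 0000111100000011
  (~c | (b & ((b & c) | ~a))) = 1100111111001111
  ~b = 1111000011110000
  (~b | a) = 1111000011111111
  ((~c | (b & ((b & c) | ~a))) & (~b | a)) = 1100000011001111

((~c | (b & ((b & c) | ~a))) & (~b | a))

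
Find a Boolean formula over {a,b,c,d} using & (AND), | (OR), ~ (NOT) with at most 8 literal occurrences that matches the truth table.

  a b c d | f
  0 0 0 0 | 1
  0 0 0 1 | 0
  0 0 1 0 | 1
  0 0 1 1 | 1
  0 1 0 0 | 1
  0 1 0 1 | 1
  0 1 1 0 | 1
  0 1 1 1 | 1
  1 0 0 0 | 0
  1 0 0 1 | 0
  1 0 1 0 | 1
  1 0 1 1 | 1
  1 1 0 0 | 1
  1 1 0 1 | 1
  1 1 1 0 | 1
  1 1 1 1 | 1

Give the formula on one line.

((~a & ~d) | ((((b & a) & ~c) | c) | b))

  ~a = 1111111100000000
  ~d = 1010101010101010
  (~a & ~d) = 1010101000000000
  (b & a) = 0000000000001111
  ~c = 1100110011001100
  ((b & a) & ~c) = 0000000000001100
  (((b & a) & ~c) | c) = 0011001100111111
  ((((b & a) & ~c) | c) | b) = 0011111100111111
  ((~a & ~d) | ((((b & a) & ~c) | c) | b)) = 1011111100111111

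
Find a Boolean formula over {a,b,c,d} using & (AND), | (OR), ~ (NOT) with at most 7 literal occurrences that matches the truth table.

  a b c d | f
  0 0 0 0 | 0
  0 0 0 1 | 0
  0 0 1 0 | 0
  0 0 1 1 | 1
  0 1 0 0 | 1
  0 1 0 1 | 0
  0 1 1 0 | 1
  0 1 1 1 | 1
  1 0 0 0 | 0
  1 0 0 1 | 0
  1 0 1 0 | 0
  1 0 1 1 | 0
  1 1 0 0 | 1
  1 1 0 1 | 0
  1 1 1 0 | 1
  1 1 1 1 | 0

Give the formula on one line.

((~d | (c & (d & ~a))) & (b | d))

  ~d = 1010101010101010
  ~a = 1111111100000000
  (d & ~a) = 0101010100000000
  (c & (d & ~a)) = 0001000100000000
  (~d | (c & (d & ~a))) = 1011101110101010
  (b | d) = 0101111101011111
  ((~d | (c & (d & ~a))) & (b | d)) = 0001101100001010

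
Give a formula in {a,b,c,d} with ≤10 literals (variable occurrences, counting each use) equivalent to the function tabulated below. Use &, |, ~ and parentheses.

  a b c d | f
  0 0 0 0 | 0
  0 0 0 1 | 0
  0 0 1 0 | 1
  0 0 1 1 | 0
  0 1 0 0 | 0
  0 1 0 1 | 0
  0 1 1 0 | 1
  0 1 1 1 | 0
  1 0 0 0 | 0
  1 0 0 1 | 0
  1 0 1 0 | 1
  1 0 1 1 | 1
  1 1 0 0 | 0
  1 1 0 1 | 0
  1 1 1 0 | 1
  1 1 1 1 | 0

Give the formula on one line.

  ~d = 1010101010101010
  (~d | c) = 1011101110111011
  ~b = 1111000011110000
  (d & ~b) = 0101000001010000
  ((d & ~b) & a) = 0000000001010000
  ((~d | c) & ((d & ~b) & a)) = 0000000000010000
  ((d & ~b) | c) = 0111001101110011
  (((d & ~b) | c) & ~d) = 0010001000100010
  (((~d | c) & ((d & ~b) & a)) | (((d & ~b) | c) & ~d)) = 0010001000110010

(((~d | c) & ((d & ~b) & a)) | (((d & ~b) | c) & ~d))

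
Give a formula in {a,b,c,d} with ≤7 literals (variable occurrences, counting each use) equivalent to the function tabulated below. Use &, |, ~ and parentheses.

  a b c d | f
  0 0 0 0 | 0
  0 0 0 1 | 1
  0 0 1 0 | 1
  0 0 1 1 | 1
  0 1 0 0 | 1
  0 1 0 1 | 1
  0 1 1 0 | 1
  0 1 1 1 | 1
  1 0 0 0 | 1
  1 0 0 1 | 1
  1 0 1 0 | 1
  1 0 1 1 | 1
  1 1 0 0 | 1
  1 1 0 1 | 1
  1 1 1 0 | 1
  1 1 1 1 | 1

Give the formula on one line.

  (a | c) = 0011001111111111
  (b | (a | c)) = 0011111111111111
  (d | (b | (a | c))) = 0111111111111111

(d | (b | (a | c)))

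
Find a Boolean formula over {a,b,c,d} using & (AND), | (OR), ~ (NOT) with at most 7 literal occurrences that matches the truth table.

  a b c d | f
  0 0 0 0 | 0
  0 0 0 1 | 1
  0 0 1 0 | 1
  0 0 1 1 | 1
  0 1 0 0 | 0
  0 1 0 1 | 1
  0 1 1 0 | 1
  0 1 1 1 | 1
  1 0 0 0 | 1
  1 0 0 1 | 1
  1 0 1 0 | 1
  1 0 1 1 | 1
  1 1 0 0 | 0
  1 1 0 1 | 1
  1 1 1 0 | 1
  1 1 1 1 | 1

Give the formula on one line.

(c | ((a & ((~d & c) | (~d & ~b))) | d))

  ~d = 1010101010101010
  (~d & c) = 0010001000100010
  ~b = 1111000011110000
  (~d & ~b) = 1010000010100000
  ((~d & c) | (~d & ~b)) = 1010001010100010
  (a & ((~d & c) | (~d & ~b))) = 0000000010100010
  ((a & ((~d & c) | (~d & ~b))) | d) = 0101010111110111
  (c | ((a & ((~d & c) | (~d & ~b))) | d)) = 0111011111110111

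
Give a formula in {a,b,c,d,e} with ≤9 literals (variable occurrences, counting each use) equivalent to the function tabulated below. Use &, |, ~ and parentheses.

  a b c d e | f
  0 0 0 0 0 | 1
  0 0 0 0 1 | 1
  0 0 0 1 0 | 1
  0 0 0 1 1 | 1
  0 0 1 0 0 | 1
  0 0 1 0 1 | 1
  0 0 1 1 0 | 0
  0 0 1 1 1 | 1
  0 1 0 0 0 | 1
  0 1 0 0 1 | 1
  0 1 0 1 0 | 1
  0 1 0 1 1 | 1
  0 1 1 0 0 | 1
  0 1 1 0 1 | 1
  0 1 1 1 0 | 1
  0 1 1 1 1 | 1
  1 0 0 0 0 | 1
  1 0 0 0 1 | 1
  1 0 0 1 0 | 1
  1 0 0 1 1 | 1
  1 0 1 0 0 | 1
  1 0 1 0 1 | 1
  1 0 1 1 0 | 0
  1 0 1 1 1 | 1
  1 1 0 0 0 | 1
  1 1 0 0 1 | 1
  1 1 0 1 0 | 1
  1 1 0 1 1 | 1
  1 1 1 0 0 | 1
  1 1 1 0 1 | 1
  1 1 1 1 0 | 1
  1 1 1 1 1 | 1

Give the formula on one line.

  (c & b) = 00000000000011110000000000001111
  ~d = 11001100110011001100110011001100
  (~d | e) = 11011101110111011101110111011101
  ((c & b) | (~d | e)) = 11011101110111111101110111011111
  ~c = 11110000111100001111000011110000
  (d & ~c) = 00110000001100000011000000110000
  (((c & b) | (~d | e)) | (d & ~c)) = 11111101111111111111110111111111

(((c & b) | (~d | e)) | (d & ~c))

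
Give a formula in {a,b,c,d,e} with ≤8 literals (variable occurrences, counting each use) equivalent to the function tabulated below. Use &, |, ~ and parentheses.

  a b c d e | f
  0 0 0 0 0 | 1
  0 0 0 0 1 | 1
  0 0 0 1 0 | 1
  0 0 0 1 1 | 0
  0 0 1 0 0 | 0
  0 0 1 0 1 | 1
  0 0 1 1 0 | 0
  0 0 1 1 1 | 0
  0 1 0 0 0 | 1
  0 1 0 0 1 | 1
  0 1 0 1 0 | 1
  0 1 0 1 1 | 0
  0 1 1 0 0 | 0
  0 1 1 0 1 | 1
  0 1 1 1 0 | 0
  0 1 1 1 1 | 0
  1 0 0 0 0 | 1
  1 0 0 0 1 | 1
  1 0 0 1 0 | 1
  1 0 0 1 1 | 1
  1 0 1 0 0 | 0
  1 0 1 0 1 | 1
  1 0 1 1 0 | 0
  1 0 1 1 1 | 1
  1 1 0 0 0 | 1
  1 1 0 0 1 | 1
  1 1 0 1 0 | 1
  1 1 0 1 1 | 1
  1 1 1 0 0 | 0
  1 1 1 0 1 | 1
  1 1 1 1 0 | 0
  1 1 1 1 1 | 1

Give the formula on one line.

(((~e | ~d) | a) & ((~c & ~e) | e))

  ~e = 10101010101010101010101010101010
  ~d = 11001100110011001100110011001100
  (~e | ~d) = 11101110111011101110111011101110
  ((~e | ~d) | a) = 11101110111011101111111111111111
  ~c = 11110000111100001111000011110000
  (~c & ~e) = 10100000101000001010000010100000
  ((~c & ~e) | e) = 11110101111101011111010111110101
  (((~e | ~d) | a) & ((~c & ~e) | e)) = 11100100111001001111010111110101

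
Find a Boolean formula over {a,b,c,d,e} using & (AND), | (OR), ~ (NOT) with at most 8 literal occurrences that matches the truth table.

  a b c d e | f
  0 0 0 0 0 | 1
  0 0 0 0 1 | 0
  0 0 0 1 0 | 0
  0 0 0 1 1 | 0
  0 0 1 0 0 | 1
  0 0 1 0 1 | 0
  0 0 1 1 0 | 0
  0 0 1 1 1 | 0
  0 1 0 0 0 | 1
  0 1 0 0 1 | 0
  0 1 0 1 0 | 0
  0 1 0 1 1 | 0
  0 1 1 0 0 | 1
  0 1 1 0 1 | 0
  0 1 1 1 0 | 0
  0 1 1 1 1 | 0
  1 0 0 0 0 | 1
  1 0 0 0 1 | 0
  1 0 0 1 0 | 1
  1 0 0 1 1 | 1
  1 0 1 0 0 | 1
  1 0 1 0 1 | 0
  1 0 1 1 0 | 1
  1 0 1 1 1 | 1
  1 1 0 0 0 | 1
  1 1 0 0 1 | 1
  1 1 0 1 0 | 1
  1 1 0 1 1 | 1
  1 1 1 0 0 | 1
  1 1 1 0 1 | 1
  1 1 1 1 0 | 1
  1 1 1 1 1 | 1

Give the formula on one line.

  ~e = 10101010101010101010101010101010
  ~d = 11001100110011001100110011001100
  (~e & ~d) = 10001000100010001000100010001000
  (b & a) = 00000000000000000000000011111111
  (e & d) = 00010001000100010001000100010001
  ((b & a) | (e & d)) = 00010001000100010001000111111111
  (((b & a) | (e & d)) | ~e) = 10111011101110111011101111111111
  ((((b & a) | (e & d)) | ~e) & a) = 00000000000000001011101111111111
  ((~e & ~d) | ((((b & a) | (e & d)) | ~e) & a)) = 10001000100010001011101111111111

((~e & ~d) | ((((b & a) | (e & d)) | ~e) & a))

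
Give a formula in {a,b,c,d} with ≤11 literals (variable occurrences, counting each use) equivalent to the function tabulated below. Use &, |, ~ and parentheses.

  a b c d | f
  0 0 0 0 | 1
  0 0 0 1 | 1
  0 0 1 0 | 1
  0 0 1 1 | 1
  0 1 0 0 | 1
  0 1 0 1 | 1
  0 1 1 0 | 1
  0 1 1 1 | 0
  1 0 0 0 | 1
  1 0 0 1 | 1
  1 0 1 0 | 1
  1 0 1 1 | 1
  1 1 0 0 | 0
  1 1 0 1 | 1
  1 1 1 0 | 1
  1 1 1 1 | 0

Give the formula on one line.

((((~c & b) & (d | ~b)) | ((~a & ~c) | (~d & c))) | ~b)

  ~c = 1100110011001100
  (~c & b) = 0000110000001100
  ~b = 1111000011110000
  (d | ~b) = 1111010111110101
  ((~c & b) & (d | ~b)) = 0000010000000100
  ~a = 1111111100000000
  (~a & ~c) = 1100110000000000
  ~d = 1010101010101010
  (~d & c) = 0010001000100010
  ((~a & ~c) | (~d & c)) = 1110111000100010
  (((~c & b) & (d | ~b)) | ((~a & ~c) | (~d & c))) = 1110111000100110
  ((((~c & b) & (d | ~b)) | ((~a & ~c) | (~d & c))) | ~b) = 1111111011110110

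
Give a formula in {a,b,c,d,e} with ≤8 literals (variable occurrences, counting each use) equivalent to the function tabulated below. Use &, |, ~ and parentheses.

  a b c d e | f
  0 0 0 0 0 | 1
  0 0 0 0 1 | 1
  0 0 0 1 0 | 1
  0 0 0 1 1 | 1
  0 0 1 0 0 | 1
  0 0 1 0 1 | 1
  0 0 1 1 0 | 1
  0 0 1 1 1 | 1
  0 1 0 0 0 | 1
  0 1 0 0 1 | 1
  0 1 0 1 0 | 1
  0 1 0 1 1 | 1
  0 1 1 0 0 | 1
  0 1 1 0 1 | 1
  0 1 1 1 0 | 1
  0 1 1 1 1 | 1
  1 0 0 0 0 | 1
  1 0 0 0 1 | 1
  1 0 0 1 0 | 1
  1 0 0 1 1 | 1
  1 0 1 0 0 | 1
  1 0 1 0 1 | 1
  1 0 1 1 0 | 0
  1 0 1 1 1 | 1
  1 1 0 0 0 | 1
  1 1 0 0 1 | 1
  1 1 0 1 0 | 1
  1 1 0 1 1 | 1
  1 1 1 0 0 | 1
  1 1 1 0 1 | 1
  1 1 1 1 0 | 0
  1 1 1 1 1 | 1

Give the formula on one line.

((((c | b) & ~c) | ~a) | ((~e & ~d) | (e | ~c)))

  (c | b) = 00001111111111110000111111111111
  ~c = 11110000111100001111000011110000
  ((c | b) & ~c) = 00000000111100000000000011110000
  ~a = 11111111111111110000000000000000
  (((c | b) & ~c) | ~a) = 11111111111111110000000011110000
  ~e = 10101010101010101010101010101010
  ~d = 11001100110011001100110011001100
  (~e & ~d) = 10001000100010001000100010001000
  (e | ~c) = 11110101111101011111010111110101
  ((~e & ~d) | (e | ~c)) = 11111101111111011111110111111101
  ((((c | b) & ~c) | ~a) | ((~e & ~d) | (e | ~c))) = 11111111111111111111110111111101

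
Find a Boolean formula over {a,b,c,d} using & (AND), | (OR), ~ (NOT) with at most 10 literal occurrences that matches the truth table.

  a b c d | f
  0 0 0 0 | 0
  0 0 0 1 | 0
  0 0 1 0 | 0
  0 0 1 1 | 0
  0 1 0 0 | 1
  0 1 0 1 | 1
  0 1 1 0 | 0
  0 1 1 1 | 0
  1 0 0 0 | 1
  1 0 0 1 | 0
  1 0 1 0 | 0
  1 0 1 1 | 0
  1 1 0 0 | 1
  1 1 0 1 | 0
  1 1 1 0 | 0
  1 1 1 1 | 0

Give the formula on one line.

  (b | a) = 0000111111111111
  ~d = 1010101010101010
  ((b | a) & ~d) = 0000101010101010
  (((b | a) & ~d) | b) = 0000111110101111
  ~a = 1111111100000000
  (~d | ~a) = 1111111110101010
  ~c = 1100110011001100
  ((~d | ~a) & ~c) = 1100110010001000
  ((((b | a) & ~d) | b) & ((~d | ~a) & ~c)) = 0000110010001000

((((b | a) & ~d) | b) & ((~d | ~a) & ~c))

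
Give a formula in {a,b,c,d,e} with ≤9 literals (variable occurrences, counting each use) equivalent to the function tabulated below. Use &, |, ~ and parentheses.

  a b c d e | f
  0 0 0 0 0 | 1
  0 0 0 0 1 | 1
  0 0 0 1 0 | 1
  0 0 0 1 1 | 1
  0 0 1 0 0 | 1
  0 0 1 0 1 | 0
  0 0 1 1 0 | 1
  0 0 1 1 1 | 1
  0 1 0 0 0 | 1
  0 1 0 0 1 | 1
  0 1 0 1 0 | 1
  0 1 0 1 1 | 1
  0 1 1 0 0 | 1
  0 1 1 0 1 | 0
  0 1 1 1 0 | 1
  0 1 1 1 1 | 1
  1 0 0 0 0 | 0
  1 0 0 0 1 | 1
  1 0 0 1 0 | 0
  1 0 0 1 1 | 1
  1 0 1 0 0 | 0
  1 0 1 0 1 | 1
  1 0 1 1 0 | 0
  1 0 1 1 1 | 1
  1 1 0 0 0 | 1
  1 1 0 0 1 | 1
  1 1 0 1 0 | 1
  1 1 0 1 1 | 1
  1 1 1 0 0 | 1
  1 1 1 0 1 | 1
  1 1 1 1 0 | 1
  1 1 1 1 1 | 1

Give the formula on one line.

  ~c = 11110000111100001111000011110000
  (a | ~c) = 11110000111100001111111111111111
  ~e = 10101010101010101010101010101010
  ((a | ~c) | ~e) = 11111010111110101111111111111111
  (c & d) = 00000011000000110000001100000011
  (((a | ~c) | ~e) | (c & d)) = 11111011111110111111111111111111
  ~a = 11111111111111110000000000000000
  ~b = 11111111000000001111111100000000
  (~a & ~b) = 11111111000000000000000000000000
  (b | e) = 01010101111111110101010111111111
  ((~a & ~b) | (b | e)) = 11111111111111110101010111111111
  ((((a | ~c) | ~e) | (c & d)) & ((~a & ~b) | (b | e))) = 11111011111110110101010111111111

((((a | ~c) | ~e) | (c & d)) & ((~a & ~b) | (b | e)))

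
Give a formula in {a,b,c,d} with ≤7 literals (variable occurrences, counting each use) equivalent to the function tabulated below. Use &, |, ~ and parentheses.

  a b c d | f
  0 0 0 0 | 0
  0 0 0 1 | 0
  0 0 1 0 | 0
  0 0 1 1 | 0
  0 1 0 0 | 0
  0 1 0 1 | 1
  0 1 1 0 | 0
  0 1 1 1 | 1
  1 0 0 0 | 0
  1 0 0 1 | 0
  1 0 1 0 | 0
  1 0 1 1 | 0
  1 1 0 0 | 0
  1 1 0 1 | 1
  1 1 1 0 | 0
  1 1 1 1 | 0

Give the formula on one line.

(d & (b & (~a | ~c)))

  ~a = 1111111100000000
  ~c = 1100110011001100
  (~a | ~c) = 1111111111001100
  (b & (~a | ~c)) = 0000111100001100
  (d & (b & (~a | ~c))) = 0000010100000100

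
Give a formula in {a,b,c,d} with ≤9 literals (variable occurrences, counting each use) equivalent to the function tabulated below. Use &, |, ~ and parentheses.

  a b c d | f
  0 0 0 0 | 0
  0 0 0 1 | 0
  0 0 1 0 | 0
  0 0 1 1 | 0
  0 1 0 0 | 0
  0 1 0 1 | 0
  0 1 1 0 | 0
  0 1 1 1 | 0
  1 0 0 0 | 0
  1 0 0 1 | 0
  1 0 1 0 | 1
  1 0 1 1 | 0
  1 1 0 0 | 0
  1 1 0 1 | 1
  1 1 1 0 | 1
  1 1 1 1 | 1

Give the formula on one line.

  ~d = 1010101010101010
  (~d & c) = 0010001000100010
  ((~d & c) | b) = 0010111100101111
  (d | c) = 0111011101110111
  ((d | c) & a) = 0000000001110111
  (((~d & c) | b) & ((d | c) & a)) = 0000000000100111

(((~d & c) | b) & ((d | c) & a))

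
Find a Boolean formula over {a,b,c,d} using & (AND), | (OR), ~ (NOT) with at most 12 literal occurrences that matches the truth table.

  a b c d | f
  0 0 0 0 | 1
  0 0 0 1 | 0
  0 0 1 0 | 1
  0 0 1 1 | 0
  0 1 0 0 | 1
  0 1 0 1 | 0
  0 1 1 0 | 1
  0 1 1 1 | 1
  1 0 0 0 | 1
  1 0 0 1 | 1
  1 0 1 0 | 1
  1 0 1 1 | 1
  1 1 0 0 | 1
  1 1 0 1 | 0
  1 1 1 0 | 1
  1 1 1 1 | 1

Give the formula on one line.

  ~d = 1010101010101010
  ~a = 1111111100000000
  (~a | b) = 1111111100001111
  ((~a | b) | c) = 1111111100111111
  (~d & ((~a | b) | c)) = 1010101000101010
  ~b = 1111000011110000
  (~b & a) = 0000000011110000
  (c & d) = 0001000100010001
  ((c & d) & b) = 0000000100000001
  ((~b & a) | ((c & d) & b)) = 0000000111110001
  ((~d & ((~a | b) | c)) | ((~b & a) | ((c & d) & b))) = 1010101111111011

((~d & ((~a | b) | c)) | ((~b & a) | ((c & d) & b)))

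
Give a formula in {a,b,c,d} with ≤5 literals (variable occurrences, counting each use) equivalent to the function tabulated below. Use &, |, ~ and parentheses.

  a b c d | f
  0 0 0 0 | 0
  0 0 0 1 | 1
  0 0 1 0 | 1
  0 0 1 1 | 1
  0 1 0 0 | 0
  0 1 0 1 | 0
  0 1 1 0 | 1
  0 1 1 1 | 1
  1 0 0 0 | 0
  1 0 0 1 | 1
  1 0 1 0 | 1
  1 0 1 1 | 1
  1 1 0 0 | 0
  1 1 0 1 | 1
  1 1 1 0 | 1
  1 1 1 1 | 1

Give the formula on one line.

(c | ((a | ~b) & d))

  ~b = 1111000011110000
  (a | ~b) = 1111000011111111
  ((a | ~b) & d) = 0101000001010101
  (c | ((a | ~b) & d)) = 0111001101110111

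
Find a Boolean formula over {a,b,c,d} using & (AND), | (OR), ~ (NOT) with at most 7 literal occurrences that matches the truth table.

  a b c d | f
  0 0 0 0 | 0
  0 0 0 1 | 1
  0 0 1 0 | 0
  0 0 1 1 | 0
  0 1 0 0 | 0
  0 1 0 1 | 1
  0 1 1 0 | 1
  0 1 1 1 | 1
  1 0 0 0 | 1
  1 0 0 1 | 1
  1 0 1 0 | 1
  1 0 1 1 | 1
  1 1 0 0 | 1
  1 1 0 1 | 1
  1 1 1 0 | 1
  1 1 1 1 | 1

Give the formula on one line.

  ~c = 1100110011001100
  (a | ~c) = 1100110011111111
  (d | a) = 0101010111111111
  ((a | ~c) & (d | a)) = 0100010011111111
  (b & c) = 0000001100000011
  (((a | ~c) & (d | a)) | (b & c)) = 0100011111111111

(((a | ~c) & (d | a)) | (b & c))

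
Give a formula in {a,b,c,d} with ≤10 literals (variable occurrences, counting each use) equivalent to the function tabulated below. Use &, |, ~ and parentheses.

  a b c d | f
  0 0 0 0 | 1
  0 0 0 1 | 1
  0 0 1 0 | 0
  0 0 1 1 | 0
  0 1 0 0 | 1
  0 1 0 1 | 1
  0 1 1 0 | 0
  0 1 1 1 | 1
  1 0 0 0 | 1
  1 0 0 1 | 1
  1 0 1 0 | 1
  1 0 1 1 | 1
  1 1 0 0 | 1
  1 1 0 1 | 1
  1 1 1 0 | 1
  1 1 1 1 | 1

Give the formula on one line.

(((c & a) | ~c) | (((~b | d) & (~c | d)) & b))

  (c & a) = 0000000000110011
  ~c = 1100110011001100
  ((c & a) | ~c) = 1100110011111111
  ~b = 1111000011110000
  (~b | d) = 1111010111110101
  (~c | d) = 1101110111011101
  ((~b | d) & (~c | d)) = 1101010111010101
  (((~b | d) & (~c | d)) & b) = 0000010100000101
  (((c & a) | ~c) | (((~b | d) & (~c | d)) & b)) = 1100110111111111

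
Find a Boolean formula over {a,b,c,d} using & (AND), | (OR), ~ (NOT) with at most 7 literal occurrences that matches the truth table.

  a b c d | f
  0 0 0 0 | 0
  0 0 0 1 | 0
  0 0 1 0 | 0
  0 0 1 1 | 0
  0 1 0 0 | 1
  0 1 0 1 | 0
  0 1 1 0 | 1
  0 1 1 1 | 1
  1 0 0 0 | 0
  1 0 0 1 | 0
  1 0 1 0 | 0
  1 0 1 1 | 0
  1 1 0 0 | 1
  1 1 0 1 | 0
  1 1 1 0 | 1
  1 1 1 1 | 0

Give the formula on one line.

(b & (~d | (b & (~a & c))))

  ~d = 1010101010101010
  ~a = 1111111100000000
  (~a & c) = 0011001100000000
  (b & (~a & c)) = 0000001100000000
  (~d | (b & (~a & c))) = 1010101110101010
  (b & (~d | (b & (~a & c)))) = 0000101100001010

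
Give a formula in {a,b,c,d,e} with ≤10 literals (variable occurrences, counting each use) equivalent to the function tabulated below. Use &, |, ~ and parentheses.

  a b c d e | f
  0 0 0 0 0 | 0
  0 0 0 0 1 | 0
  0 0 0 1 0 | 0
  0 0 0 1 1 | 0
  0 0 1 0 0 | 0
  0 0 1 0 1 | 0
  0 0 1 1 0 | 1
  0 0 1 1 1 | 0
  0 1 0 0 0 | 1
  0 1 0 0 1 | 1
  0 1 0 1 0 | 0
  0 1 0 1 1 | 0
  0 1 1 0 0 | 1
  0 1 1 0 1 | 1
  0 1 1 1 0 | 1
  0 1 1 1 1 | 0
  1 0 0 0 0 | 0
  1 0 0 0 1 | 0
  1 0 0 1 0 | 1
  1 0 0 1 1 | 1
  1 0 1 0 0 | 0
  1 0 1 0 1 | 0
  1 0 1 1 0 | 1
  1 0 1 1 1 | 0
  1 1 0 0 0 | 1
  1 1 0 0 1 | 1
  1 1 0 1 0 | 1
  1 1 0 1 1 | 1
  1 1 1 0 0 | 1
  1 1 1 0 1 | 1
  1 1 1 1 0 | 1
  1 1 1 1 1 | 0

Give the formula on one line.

((~d | ((~e & c) | (a & ~c))) & (b | d))

  ~d = 11001100110011001100110011001100
  ~e = 10101010101010101010101010101010
  (~e & c) = 00001010000010100000101000001010
  ~c = 11110000111100001111000011110000
  (a & ~c) = 00000000000000001111000011110000
  ((~e & c) | (a & ~c)) = 00001010000010101111101011111010
  (~d | ((~e & c) | (a & ~c))) = 11001110110011101111111011111110
  (b | d) = 00110011111111110011001111111111
  ((~d | ((~e & c) | (a & ~c))) & (b | d)) = 00000010110011100011001011111110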